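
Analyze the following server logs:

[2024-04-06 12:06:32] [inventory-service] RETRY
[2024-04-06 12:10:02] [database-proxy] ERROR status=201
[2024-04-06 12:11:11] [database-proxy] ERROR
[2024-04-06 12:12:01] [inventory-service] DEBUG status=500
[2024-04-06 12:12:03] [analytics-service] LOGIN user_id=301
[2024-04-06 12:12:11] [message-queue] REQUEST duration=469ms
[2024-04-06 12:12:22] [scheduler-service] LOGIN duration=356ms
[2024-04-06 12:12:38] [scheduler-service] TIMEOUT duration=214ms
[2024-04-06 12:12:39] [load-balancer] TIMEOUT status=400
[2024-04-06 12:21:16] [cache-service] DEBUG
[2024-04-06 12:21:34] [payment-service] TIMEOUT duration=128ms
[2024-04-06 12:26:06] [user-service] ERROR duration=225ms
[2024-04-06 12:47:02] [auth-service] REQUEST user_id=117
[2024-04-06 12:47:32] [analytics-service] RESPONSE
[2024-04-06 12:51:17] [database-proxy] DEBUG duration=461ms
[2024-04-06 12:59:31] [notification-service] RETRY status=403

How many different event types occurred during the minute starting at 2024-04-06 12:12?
4

To count unique event types:

1. Filter events in the minute starting at 2024-04-06 12:12
2. Extract event types from matching entries
3. Count unique types: 4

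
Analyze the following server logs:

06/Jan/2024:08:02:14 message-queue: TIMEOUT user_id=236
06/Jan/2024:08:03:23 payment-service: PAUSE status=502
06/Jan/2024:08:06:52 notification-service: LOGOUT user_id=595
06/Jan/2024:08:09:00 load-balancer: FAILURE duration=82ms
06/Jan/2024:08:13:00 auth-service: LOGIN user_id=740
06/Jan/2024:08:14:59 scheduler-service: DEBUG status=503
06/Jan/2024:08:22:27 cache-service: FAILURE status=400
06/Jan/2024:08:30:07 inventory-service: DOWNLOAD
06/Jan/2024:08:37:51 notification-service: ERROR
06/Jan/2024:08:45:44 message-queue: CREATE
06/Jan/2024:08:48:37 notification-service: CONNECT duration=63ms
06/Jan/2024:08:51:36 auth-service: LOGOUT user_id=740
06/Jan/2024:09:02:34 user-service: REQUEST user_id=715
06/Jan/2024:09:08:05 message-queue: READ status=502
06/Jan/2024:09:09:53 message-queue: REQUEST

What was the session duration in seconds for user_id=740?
2316

To calculate session duration:

1. Find LOGIN event for user_id=740: 06/Jan/2024:08:13:00
2. Find LOGOUT event for user_id=740: 06/Jan/2024:08:51:36
3. Session duration: 06/Jan/2024:08:51:36 - 06/Jan/2024:08:13:00 = 2316 seconds (38 minutes)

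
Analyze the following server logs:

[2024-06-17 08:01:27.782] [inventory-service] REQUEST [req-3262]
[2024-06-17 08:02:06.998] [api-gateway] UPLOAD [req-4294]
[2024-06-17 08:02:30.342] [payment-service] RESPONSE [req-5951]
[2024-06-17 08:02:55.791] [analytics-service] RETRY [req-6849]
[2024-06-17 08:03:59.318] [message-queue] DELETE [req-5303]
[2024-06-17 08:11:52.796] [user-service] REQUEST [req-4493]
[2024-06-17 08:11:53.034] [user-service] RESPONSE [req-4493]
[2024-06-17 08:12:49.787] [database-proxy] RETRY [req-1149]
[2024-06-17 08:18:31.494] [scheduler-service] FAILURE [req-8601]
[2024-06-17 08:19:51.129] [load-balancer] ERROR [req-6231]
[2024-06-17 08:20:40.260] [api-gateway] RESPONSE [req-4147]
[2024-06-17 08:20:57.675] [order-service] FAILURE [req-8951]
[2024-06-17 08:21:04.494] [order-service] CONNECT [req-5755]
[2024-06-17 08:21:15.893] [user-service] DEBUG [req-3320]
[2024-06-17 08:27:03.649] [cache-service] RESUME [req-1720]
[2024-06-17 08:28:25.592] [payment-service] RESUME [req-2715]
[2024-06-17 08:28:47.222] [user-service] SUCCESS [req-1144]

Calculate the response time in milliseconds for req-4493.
238

To calculate latency:

1. Find REQUEST with id req-4493: 2024-06-17 08:11:52.796
2. Find RESPONSE with id req-4493: 2024-06-17 08:11:53.034
3. Latency: 2024-06-17 08:11:53.034 - 2024-06-17 08:11:52.796 = 238ms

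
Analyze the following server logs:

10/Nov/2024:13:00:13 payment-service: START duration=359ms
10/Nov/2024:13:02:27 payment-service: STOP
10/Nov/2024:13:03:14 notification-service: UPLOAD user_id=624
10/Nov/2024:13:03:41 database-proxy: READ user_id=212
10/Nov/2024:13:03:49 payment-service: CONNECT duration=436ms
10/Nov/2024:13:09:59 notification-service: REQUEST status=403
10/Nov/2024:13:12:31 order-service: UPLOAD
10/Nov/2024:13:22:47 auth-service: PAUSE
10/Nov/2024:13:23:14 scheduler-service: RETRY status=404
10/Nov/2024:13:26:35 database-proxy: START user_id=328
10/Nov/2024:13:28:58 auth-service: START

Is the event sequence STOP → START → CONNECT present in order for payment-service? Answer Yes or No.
No

To verify sequence order:

1. Find all events in sequence STOP → START → CONNECT for payment-service
2. Extract their timestamps
3. Check if timestamps are in ascending order
4. Result: No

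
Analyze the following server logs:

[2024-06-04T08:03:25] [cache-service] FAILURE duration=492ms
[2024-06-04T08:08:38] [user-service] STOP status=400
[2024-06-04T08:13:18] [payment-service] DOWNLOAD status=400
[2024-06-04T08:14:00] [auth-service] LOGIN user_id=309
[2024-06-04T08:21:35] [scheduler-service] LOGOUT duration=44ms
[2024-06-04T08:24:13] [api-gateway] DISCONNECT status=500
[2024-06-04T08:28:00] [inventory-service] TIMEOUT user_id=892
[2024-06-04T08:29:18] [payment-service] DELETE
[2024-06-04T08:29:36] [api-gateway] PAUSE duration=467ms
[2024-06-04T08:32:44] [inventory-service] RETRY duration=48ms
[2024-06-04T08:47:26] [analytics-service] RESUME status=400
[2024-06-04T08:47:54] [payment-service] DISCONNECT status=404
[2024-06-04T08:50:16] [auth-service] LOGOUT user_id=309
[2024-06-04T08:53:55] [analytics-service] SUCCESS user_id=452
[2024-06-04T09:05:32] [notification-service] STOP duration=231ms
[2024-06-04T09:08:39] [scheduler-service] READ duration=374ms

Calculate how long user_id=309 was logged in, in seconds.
2176

To calculate session duration:

1. Find LOGIN event for user_id=309: 2024-06-04T08:14:00
2. Find LOGOUT event for user_id=309: 2024-06-04T08:50:16
3. Session duration: 2024-06-04T08:50:16 - 2024-06-04T08:14:00 = 2176 seconds (36 minutes)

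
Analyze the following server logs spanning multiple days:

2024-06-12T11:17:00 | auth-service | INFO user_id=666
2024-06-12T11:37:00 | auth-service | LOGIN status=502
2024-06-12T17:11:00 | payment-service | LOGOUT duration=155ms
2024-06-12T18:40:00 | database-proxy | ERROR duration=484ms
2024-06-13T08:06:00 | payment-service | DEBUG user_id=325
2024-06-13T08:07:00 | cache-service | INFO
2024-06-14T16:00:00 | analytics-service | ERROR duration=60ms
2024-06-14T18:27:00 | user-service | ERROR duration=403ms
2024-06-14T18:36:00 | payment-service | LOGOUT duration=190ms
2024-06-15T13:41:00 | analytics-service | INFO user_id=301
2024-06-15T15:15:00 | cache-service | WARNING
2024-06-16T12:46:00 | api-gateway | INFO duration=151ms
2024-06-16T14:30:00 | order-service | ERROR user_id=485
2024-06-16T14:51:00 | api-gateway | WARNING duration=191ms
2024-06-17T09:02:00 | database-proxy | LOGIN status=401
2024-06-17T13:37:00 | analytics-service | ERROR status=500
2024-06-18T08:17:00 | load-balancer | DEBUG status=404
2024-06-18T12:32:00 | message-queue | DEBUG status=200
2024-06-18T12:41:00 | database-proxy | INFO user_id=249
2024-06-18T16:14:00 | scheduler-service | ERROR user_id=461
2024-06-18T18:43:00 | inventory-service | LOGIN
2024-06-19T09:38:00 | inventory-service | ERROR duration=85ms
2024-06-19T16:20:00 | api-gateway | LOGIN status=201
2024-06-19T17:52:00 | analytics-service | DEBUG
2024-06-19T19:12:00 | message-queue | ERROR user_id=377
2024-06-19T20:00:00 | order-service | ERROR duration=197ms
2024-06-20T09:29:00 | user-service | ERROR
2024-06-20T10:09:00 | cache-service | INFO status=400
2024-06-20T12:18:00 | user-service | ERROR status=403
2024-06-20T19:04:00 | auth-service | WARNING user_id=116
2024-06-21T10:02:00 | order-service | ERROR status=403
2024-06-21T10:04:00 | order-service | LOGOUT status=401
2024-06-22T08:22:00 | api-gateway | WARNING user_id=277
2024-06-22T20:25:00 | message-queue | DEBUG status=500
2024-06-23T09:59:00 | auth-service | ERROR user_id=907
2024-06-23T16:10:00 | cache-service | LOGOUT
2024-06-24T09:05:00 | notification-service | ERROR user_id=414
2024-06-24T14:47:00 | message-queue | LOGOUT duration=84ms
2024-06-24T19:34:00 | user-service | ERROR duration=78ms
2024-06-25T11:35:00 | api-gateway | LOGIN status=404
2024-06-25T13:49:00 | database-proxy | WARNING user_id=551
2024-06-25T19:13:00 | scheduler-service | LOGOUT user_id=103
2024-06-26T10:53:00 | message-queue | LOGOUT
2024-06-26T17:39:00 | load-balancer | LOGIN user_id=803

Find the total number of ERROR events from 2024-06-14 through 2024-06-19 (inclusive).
8

To filter by date range:

1. Date range: 2024-06-14 through 2024-06-19, both dates inclusive
2. Filter for ERROR events whose date falls in this range
3. Count matching events: 8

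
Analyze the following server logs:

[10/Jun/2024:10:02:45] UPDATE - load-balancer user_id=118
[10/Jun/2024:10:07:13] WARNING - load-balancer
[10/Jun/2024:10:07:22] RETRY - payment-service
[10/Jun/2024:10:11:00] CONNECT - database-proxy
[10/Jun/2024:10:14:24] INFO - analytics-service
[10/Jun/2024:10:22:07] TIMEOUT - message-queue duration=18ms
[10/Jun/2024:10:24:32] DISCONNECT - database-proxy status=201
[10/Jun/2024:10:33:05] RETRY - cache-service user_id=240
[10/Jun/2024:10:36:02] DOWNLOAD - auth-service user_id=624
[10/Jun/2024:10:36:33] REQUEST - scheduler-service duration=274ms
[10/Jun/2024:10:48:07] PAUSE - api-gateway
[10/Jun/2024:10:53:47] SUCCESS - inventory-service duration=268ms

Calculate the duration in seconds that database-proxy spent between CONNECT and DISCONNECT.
812

To calculate state duration:

1. Find CONNECT event for database-proxy: 10/Jun/2024:10:11:00
2. Find DISCONNECT event for database-proxy: 10/Jun/2024:10:24:32
3. Calculate duration: 10/Jun/2024:10:24:32 - 10/Jun/2024:10:11:00 = 812 seconds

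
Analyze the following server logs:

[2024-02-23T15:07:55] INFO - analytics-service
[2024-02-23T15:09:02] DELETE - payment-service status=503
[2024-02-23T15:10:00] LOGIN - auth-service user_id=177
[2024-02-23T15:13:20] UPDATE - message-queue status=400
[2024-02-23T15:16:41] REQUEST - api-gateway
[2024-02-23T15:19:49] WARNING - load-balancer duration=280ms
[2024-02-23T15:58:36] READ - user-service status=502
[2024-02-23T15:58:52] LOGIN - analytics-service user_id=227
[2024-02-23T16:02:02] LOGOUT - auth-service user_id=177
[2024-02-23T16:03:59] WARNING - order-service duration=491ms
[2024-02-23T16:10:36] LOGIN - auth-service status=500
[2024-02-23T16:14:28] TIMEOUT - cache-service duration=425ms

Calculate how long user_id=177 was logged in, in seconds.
3122

To calculate session duration:

1. Find LOGIN event for user_id=177: 2024-02-23T15:10:00
2. Find LOGOUT event for user_id=177: 2024-02-23T16:02:02
3. Session duration: 2024-02-23T16:02:02 - 2024-02-23T15:10:00 = 3122 seconds (52 minutes)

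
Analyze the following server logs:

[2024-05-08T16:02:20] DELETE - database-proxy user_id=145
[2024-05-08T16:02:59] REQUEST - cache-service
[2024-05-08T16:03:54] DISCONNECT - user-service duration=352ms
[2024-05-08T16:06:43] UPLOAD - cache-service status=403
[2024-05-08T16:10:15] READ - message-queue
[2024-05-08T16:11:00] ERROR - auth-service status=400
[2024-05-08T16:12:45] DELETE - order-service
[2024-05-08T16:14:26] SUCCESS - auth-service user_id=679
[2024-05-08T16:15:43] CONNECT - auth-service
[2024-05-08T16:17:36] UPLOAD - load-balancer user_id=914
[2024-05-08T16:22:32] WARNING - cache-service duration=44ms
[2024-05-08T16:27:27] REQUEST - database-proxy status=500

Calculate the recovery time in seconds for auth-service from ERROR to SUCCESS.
206

To calculate recovery time:

1. Find ERROR event for auth-service: 2024-05-08T16:11:00
2. Find next SUCCESS event for auth-service: 2024-05-08T16:14:26
3. Recovery time: 2024-05-08T16:14:26 - 2024-05-08T16:11:00 = 206 seconds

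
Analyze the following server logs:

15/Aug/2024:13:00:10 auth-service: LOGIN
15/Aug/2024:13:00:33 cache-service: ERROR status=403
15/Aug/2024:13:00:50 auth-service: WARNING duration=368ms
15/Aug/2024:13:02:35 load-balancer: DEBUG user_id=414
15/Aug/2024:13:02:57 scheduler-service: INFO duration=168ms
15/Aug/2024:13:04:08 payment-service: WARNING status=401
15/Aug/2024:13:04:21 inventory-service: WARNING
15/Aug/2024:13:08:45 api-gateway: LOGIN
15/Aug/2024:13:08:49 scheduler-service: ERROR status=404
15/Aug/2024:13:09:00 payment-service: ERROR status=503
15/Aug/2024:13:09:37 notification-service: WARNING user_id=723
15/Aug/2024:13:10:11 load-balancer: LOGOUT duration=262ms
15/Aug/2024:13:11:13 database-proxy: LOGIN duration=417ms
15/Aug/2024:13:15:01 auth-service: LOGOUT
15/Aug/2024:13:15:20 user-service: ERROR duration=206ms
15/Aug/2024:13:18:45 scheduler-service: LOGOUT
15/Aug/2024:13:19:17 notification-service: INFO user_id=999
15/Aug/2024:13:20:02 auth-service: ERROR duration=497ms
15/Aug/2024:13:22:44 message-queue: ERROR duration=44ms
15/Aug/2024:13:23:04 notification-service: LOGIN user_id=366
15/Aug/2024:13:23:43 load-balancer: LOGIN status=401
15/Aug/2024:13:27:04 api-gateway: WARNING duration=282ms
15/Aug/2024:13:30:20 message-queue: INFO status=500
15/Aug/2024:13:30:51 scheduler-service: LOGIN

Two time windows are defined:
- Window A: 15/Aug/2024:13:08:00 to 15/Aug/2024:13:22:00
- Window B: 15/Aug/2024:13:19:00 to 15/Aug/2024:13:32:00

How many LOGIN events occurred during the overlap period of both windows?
0

To find overlap events:

1. Window A: 15/Aug/2024:13:08:00 to 15/Aug/2024:13:22:00
2. Window B: 15/Aug/2024:13:19:00 to 15/Aug/2024:13:32:00
3. Overlap period: 15/Aug/2024:13:19:00 to 15/Aug/2024:13:22:00
4. Count LOGIN events in overlap: 0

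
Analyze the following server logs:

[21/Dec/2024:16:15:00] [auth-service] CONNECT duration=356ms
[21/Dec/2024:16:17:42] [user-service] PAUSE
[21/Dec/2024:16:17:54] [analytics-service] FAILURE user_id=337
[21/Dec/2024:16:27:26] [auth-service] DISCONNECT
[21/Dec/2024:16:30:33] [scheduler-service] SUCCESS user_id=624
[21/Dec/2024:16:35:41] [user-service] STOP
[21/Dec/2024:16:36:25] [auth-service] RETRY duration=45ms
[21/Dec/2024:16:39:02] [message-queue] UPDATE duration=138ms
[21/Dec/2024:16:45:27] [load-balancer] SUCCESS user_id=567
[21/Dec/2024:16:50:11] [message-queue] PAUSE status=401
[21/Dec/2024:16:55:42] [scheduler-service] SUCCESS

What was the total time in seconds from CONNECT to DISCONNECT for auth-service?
746

To calculate state duration:

1. Find CONNECT event for auth-service: 21/Dec/2024:16:15:00
2. Find DISCONNECT event for auth-service: 21/Dec/2024:16:27:26
3. Calculate duration: 21/Dec/2024:16:27:26 - 21/Dec/2024:16:15:00 = 746 seconds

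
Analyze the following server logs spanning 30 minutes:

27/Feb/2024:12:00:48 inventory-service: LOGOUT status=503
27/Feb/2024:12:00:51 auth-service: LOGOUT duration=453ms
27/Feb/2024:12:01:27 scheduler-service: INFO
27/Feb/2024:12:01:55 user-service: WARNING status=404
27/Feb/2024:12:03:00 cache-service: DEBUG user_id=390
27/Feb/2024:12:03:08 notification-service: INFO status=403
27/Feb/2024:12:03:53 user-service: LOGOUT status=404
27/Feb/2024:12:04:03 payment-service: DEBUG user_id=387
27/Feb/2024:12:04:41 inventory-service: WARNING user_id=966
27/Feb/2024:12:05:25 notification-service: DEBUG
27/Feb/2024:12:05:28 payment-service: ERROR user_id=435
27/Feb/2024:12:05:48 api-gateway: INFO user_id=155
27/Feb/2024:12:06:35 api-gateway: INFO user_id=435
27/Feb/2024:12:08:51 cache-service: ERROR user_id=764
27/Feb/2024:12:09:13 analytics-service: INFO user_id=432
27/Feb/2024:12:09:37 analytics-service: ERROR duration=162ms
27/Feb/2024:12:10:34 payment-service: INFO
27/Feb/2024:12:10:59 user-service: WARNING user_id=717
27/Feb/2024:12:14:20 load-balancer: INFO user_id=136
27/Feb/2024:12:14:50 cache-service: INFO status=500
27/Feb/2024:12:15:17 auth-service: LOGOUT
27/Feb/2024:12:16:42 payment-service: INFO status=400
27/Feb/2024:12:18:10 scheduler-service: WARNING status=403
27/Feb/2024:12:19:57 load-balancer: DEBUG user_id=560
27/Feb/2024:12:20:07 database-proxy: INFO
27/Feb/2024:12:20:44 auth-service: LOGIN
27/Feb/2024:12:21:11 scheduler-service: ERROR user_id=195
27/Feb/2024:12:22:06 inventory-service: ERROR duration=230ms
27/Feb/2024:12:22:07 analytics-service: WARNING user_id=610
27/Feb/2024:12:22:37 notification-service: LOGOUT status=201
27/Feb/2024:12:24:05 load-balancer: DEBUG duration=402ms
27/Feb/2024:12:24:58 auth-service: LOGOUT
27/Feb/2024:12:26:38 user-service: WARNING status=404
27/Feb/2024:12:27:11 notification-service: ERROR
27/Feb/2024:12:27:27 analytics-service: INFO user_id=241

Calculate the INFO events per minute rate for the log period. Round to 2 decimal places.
0.37

To calculate the rate:

1. Count total INFO events: 11
2. Total time period: 30 minutes
3. Rate = 11 / 30 = 0.37 events per minute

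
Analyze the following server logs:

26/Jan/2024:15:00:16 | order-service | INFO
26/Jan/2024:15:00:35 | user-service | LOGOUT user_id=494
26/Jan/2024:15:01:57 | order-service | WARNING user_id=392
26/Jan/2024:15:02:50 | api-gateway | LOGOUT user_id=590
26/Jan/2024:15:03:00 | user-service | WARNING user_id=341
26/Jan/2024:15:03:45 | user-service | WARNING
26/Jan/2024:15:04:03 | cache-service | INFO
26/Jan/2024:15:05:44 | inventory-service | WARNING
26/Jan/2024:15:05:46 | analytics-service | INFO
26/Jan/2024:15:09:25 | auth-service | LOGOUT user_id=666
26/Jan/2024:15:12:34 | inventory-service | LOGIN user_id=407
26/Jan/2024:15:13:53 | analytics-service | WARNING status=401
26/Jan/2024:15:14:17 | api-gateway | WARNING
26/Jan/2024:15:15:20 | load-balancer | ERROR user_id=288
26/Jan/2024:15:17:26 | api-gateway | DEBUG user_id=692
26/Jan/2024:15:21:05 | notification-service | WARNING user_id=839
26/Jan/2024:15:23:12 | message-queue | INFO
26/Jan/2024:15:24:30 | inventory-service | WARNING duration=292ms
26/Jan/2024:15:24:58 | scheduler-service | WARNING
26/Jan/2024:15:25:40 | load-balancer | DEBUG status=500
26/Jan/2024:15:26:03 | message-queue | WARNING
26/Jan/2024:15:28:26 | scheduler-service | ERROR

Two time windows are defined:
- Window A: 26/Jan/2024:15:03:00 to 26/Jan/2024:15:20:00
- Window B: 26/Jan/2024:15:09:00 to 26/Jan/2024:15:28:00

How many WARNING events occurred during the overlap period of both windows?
2

To find overlap events:

1. Window A: 26/Jan/2024:15:03:00 to 26/Jan/2024:15:20:00
2. Window B: 26/Jan/2024:15:09:00 to 26/Jan/2024:15:28:00
3. Overlap period: 26/Jan/2024:15:09:00 to 26/Jan/2024:15:20:00
4. Count WARNING events in overlap: 2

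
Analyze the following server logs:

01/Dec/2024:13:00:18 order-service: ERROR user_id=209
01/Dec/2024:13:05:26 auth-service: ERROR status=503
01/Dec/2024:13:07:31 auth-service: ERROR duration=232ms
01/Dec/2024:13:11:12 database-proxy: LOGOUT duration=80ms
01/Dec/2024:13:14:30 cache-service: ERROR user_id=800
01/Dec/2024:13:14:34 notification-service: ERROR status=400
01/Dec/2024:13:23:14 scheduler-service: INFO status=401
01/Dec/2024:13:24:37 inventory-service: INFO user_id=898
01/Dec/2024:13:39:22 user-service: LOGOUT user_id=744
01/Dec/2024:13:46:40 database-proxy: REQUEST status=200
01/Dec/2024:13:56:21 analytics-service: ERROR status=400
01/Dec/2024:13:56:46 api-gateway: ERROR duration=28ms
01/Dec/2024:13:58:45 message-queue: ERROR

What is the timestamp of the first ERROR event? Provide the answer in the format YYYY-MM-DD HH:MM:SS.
2024-12-01 13:00:18

To find the first event:

1. Filter for all ERROR events
2. Sort by timestamp
3. Select the first one
4. Timestamp: 2024-12-01 13:00:18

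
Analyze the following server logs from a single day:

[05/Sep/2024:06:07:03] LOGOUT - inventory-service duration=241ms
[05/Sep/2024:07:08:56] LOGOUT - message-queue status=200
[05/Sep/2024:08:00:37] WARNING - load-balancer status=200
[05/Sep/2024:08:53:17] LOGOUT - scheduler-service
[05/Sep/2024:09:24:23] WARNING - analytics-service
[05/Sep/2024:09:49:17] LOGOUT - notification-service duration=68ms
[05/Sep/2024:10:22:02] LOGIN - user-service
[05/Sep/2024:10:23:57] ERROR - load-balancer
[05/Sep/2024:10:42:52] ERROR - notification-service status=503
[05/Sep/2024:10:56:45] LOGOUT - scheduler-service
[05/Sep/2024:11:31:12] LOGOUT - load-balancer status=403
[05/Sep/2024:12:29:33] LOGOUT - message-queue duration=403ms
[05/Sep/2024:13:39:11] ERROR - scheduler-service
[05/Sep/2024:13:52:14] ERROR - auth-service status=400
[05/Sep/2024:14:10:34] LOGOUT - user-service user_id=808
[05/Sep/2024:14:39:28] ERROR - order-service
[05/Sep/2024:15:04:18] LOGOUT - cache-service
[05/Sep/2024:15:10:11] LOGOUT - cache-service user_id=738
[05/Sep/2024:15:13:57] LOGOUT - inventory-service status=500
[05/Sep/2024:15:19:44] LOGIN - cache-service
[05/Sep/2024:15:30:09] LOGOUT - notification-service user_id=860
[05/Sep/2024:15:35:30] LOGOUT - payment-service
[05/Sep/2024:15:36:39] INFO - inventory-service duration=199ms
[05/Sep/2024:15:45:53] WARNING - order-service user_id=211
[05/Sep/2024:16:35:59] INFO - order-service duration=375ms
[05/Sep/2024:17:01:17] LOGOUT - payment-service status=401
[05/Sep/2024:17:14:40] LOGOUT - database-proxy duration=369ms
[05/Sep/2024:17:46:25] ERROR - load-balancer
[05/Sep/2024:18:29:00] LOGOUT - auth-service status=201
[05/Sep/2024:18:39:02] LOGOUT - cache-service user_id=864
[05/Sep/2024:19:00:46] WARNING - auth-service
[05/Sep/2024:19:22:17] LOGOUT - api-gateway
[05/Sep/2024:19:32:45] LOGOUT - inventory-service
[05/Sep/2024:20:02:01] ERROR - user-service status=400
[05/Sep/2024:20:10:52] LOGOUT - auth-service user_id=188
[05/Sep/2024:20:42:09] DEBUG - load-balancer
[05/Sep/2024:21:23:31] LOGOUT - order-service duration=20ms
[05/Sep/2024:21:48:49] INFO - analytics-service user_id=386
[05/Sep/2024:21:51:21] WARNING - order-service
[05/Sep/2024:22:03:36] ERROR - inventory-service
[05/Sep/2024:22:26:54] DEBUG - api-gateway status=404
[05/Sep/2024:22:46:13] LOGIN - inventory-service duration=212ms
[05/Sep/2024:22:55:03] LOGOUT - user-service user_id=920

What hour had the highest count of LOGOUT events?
15

To find the peak hour:

1. Group all LOGOUT events by hour
2. Count events in each hour
3. Find hour with maximum count
4. Peak hour: 15 (with 5 events)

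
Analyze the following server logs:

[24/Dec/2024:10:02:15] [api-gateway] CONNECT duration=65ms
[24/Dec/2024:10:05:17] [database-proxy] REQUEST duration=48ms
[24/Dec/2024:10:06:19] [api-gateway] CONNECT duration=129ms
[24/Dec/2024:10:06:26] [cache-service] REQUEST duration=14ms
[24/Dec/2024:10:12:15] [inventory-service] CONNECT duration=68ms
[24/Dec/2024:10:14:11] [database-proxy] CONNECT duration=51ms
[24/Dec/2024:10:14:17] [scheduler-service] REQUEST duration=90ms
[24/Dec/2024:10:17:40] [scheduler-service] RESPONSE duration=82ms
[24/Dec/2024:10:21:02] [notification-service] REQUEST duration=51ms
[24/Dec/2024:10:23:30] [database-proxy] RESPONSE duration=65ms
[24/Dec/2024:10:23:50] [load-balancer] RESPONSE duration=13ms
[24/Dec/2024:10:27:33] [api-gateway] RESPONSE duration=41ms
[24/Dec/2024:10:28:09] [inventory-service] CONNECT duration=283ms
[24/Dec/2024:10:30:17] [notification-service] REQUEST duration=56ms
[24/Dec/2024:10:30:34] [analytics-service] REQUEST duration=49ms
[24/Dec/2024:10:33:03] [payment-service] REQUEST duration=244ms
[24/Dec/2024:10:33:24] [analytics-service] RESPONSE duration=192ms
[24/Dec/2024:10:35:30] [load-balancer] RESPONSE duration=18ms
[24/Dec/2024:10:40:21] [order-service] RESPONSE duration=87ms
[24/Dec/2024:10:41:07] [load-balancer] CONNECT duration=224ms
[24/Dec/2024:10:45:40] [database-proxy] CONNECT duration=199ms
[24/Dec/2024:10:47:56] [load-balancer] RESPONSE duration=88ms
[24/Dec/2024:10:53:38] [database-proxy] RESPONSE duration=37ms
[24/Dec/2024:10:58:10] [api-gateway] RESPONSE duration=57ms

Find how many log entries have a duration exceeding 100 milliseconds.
6

To count timeouts:

1. Threshold: 100ms
2. Extract duration from each log entry
3. Count entries where duration > 100
4. Timeout count: 6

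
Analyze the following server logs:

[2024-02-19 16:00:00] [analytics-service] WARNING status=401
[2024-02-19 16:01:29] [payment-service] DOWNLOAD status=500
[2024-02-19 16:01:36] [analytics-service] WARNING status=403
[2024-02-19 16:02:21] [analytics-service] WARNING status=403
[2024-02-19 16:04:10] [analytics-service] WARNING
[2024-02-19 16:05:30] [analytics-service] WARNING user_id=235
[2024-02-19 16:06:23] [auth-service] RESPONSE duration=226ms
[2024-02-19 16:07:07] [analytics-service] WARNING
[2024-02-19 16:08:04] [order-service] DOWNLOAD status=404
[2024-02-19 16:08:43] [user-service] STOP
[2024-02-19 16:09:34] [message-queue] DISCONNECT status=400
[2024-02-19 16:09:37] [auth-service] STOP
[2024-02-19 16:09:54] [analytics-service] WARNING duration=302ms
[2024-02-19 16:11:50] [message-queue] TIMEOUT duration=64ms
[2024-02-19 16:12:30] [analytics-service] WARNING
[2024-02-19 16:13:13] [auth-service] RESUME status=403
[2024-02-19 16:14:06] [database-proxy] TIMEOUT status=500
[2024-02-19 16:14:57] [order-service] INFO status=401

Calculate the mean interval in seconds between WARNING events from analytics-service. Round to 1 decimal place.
107.1

To calculate average interval:

1. Find all WARNING events for analytics-service in order
2. Calculate time gaps between consecutive events
3. Compute mean of gaps: 750 / 7 = 107.1 seconds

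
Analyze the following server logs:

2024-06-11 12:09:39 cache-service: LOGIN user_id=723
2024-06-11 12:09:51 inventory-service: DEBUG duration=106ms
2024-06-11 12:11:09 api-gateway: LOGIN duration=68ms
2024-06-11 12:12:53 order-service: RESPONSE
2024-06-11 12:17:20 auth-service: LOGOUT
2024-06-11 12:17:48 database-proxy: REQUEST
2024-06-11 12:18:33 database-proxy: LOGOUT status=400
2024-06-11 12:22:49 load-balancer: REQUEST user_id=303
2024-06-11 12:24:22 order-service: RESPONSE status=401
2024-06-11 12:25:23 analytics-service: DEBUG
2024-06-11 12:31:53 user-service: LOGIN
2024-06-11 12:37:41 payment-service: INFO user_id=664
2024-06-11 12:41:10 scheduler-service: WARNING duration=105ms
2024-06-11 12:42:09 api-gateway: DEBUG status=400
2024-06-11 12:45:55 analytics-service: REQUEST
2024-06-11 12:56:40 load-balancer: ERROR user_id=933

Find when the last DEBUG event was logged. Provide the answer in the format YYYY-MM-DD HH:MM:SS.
2024-06-11 12:42:09

To find the last event:

1. Filter for all DEBUG events
2. Sort by timestamp
3. Select the last one
4. Timestamp: 2024-06-11 12:42:09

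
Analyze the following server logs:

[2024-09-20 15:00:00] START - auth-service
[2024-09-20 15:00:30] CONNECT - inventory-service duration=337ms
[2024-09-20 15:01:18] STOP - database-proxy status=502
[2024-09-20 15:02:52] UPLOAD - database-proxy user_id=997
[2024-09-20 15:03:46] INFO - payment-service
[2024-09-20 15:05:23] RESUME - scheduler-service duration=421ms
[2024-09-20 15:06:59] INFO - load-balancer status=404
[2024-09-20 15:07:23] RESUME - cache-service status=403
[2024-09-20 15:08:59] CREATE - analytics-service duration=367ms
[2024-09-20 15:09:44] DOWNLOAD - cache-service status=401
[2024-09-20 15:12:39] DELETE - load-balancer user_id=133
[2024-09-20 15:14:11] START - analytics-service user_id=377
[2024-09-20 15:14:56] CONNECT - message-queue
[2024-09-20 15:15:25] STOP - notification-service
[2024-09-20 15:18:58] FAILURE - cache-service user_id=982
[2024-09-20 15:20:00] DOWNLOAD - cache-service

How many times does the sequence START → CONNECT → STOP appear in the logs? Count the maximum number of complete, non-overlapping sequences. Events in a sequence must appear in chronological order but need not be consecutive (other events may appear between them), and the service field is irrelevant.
2

To count sequences:

1. Look for pattern: START → CONNECT → STOP
2. Greedily scan the log in chronological order, matching each sequence element in turn (ignoring service)
3. Each time the full pattern completes, increment the count and restart matching from the next event
4. Complete non-overlapping sequences found: 2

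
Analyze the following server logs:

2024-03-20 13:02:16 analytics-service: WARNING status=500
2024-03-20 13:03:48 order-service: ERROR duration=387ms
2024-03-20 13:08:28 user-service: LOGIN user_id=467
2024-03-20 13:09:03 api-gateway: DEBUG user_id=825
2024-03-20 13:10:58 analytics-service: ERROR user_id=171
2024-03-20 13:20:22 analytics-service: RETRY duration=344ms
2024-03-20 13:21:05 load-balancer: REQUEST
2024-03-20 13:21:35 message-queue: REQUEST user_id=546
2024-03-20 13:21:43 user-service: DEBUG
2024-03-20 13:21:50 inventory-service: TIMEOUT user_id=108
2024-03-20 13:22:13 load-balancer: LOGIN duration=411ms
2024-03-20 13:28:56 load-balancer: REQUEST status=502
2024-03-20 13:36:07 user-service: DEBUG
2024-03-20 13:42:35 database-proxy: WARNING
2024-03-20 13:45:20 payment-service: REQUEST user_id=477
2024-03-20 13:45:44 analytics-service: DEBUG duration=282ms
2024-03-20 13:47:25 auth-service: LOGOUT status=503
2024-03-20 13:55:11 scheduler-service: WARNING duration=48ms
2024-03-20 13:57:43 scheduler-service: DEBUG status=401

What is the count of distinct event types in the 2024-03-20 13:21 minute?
3

To count unique event types:

1. Filter events in the minute starting at 2024-03-20 13:21
2. Extract event types from matching entries
3. Count unique types: 3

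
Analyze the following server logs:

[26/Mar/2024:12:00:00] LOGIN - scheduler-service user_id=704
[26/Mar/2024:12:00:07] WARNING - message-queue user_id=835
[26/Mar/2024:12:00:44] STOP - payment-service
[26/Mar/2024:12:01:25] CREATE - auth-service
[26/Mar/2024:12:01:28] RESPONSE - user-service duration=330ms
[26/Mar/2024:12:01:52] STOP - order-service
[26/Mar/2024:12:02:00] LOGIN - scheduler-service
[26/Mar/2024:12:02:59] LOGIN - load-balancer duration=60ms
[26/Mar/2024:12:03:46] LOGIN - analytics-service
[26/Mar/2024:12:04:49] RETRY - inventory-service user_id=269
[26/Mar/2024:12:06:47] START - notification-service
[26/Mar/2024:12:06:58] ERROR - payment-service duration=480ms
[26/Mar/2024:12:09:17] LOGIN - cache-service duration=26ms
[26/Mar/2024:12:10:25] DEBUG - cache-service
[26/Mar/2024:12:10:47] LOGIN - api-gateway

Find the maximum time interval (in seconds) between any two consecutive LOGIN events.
331

To find the longest gap:

1. Extract all LOGIN events in chronological order
2. Calculate time differences between consecutive events
3. Find the maximum difference
4. Longest gap: 331 seconds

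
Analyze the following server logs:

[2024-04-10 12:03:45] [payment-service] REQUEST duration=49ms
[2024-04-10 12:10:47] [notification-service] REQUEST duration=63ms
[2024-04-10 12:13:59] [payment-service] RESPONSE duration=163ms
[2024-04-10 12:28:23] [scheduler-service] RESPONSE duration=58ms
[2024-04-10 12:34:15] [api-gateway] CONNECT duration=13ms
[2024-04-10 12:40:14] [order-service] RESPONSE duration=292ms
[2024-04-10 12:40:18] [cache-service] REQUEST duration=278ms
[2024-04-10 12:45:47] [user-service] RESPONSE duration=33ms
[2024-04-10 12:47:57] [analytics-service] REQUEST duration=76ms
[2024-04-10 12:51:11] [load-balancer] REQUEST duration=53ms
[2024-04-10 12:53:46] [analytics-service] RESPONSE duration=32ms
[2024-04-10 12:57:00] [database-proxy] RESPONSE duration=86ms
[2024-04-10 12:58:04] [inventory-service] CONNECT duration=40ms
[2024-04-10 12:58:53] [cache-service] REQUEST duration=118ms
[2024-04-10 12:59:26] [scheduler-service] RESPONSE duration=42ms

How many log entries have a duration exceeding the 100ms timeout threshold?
4

To count timeouts:

1. Threshold: 100ms
2. Extract duration from each log entry
3. Count entries where duration > 100
4. Timeout count: 4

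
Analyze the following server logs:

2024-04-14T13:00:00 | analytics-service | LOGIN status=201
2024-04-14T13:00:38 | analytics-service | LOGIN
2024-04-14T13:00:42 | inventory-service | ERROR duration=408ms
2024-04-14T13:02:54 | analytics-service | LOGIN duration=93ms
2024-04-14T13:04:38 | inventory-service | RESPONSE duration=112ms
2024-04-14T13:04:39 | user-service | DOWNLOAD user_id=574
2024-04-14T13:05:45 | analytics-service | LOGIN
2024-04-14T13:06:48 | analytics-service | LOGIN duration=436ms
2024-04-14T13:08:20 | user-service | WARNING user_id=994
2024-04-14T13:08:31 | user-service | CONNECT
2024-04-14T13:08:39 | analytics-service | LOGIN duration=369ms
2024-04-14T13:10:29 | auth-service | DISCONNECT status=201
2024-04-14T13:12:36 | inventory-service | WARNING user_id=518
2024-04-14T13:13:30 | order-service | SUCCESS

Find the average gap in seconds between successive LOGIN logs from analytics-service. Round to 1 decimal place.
103.8

To calculate average interval:

1. Find all LOGIN events for analytics-service in order
2. Calculate time gaps between consecutive events
3. Compute mean of gaps: 519 / 5 = 103.8 seconds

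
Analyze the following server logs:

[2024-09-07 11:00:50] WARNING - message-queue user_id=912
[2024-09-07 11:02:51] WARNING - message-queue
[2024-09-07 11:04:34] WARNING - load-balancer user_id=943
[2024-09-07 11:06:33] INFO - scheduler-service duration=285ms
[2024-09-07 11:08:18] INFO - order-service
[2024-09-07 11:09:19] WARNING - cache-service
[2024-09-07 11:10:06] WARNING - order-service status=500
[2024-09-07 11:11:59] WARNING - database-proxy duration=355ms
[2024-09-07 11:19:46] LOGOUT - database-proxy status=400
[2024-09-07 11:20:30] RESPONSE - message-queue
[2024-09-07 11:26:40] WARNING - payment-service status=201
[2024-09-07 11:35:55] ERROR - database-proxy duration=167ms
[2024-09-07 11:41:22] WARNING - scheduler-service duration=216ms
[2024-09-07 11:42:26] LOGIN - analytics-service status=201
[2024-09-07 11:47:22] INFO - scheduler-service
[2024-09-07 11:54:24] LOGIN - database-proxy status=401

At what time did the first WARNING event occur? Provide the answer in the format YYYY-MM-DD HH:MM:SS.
2024-09-07 11:00:50

To find the first event:

1. Filter for all WARNING events
2. Sort by timestamp
3. Select the first one
4. Timestamp: 2024-09-07 11:00:50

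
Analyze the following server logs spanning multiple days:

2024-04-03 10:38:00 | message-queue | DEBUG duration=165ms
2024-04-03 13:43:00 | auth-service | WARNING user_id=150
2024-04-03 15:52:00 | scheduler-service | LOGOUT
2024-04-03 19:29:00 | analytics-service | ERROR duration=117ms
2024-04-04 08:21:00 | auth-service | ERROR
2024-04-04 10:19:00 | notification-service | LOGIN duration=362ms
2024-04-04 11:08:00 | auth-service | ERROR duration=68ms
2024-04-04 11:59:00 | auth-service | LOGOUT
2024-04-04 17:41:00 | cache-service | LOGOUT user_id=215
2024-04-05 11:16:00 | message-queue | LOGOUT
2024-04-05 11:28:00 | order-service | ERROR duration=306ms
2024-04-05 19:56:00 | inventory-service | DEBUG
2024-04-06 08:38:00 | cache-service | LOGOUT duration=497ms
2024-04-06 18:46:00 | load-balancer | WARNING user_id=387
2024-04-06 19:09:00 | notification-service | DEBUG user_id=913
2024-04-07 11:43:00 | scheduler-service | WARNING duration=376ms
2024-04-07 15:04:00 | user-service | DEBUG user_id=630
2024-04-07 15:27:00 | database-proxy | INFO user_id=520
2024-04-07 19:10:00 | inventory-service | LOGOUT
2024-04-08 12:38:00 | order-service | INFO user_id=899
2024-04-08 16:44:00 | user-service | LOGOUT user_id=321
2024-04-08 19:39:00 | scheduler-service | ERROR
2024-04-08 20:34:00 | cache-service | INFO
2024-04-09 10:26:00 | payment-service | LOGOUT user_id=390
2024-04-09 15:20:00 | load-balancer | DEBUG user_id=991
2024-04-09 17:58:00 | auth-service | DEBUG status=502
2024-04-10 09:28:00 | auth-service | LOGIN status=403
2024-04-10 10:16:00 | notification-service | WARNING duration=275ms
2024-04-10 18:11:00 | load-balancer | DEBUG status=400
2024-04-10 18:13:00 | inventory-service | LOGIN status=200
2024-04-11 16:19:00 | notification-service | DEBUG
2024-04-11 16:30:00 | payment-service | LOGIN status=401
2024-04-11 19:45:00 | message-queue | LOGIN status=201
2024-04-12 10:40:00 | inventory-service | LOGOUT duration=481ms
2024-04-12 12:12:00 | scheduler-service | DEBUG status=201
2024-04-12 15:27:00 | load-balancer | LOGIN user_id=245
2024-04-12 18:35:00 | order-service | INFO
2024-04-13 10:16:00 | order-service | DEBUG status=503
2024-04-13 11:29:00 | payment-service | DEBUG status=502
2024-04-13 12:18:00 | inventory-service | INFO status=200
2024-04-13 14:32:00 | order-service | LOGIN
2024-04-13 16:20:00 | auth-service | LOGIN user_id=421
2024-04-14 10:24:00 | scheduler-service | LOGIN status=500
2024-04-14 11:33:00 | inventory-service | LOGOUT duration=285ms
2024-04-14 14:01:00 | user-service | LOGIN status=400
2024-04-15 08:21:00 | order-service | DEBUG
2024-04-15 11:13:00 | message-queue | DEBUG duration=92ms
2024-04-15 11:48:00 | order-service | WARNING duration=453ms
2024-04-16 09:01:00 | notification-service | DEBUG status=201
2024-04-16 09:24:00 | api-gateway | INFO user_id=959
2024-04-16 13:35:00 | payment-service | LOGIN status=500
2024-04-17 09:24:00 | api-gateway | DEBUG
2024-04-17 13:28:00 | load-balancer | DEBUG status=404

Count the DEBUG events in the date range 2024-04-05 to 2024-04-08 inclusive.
3

To filter by date range:

1. Date range: 2024-04-05 through 2024-04-08, both dates inclusive
2. Filter for DEBUG events whose date falls in this range
3. Count matching events: 3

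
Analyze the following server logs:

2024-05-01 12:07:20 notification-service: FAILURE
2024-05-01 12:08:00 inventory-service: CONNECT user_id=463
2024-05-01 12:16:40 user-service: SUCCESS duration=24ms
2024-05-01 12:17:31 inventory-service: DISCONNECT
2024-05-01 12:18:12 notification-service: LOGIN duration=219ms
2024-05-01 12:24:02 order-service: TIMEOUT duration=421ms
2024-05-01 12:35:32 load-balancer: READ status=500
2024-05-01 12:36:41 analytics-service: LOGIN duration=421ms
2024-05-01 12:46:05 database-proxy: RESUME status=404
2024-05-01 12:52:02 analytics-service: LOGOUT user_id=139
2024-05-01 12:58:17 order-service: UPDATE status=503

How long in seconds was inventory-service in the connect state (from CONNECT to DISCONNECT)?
571

To calculate state duration:

1. Find CONNECT event for inventory-service: 2024-05-01 12:08:00
2. Find DISCONNECT event for inventory-service: 2024-05-01 12:17:31
3. Calculate duration: 2024-05-01 12:17:31 - 2024-05-01 12:08:00 = 571 seconds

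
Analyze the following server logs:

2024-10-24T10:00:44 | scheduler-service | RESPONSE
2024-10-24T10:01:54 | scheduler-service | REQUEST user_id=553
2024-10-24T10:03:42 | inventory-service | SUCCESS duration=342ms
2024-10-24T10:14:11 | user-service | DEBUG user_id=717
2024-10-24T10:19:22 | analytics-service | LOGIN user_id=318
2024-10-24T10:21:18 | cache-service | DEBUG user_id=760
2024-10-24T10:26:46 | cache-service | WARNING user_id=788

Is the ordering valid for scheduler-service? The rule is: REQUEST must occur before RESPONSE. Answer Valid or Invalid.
Invalid

To validate ordering:

1. Required order: REQUEST → RESPONSE
2. Rule: REQUEST must occur before RESPONSE
3. Check actual order of events for scheduler-service
4. Result: Invalid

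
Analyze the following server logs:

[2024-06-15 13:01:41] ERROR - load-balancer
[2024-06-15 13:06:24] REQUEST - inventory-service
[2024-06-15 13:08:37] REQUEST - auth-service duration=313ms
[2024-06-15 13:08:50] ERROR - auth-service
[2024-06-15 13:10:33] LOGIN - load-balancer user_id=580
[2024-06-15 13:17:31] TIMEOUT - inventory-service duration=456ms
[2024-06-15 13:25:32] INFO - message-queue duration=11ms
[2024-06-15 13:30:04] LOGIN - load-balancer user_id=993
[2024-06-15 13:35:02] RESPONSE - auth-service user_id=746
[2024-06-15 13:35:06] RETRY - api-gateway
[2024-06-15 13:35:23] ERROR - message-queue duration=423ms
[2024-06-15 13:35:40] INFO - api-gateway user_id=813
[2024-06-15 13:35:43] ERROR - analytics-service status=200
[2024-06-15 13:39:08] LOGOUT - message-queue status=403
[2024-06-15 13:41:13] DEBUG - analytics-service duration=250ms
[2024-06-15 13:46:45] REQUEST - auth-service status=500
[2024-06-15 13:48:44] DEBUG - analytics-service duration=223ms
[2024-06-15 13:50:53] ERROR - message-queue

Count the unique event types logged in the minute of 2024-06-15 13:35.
4

To count unique event types:

1. Filter events in the minute starting at 2024-06-15 13:35
2. Extract event types from matching entries
3. Count unique types: 4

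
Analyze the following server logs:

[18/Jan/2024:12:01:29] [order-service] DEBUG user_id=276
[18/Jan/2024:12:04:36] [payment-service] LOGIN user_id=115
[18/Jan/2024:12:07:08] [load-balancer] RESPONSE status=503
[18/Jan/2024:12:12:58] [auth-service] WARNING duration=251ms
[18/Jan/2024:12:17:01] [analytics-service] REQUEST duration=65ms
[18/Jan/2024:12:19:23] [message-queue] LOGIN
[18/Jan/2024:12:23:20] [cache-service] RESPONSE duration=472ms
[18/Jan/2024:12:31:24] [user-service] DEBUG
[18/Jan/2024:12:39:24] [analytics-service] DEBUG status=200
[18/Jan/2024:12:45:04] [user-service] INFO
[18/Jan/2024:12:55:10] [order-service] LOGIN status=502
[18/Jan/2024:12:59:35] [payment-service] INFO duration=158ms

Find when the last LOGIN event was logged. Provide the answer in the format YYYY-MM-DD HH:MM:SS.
2024-01-18 12:55:10

To find the last event:

1. Filter for all LOGIN events
2. Sort by timestamp
3. Select the last one
4. Timestamp: 2024-01-18 12:55:10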